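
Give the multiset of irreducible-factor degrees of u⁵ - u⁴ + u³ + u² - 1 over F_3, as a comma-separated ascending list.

1, 2, 2

Write h(u) = u⁵ - u⁴ + u³ + u² - 1.
Roots in F_3: h(0) = 2; h(1) = 1; h(2) = 0 → root.
Linear factors from roots: (u + 1).
Complete factorization: h(u) = (u + 1)·(u² + 1)·(u² + u - 1).
Factor degrees with multiplicity: 1 + 2 + 2 = 5.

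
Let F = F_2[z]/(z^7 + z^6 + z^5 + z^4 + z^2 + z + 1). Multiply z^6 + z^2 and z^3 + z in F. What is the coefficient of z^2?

1

Multiply in F_2[z]: (z^6 + z^2)·(z^3 + z) = z^9 + z^7 + z^5 + z^3.
Reduce using z^7 ≡ z^6 + z^5 + z^4 + z^2 + z + 1 (mod z^7 + z^6 + z^5 + z^4 + z^2 + z + 1).
Reduced: z^6 + z^5 + z^3 + z^2 + 1.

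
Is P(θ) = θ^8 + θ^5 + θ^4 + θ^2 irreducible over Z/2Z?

No

Check for roots in Z/2Z: P(0) = 0 → root; P(1) = 0 → root.
P(0) = 0, so (θ) divides P(θ); P is reducible.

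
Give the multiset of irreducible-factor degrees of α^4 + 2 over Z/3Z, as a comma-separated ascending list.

Write g(α) = α^4 + 2.
Roots in Z/3Z: g(0) = 2; g(1) = 0 → root; g(2) = 0 → root.
Linear factors from roots: (α + 2), (α + 1).
Complete factorization: g(α) = (α + 1)·(α + 2)·(α^2 + 1).
Factor degrees with multiplicity: 1 + 1 + 2 = 4.

1, 1, 2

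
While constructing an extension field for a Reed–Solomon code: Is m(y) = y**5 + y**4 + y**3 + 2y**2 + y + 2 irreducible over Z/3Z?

Yes

Check for roots in Z/3Z: m(0) = 2; m(1) = 2; m(2) = 2.
No roots, so no linear factors.
Monic irreducibles of degree 2 over GF(3): y**2 + 1, y**2 + y + 2, y**2 + 2y + 2.
None of them divide m (all give nonzero remainder).
No irreducible factor of degree ≤ 2 exists, so m is irreducible over GF(3).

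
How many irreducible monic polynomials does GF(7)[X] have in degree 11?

179756976

x^(7^11) − x is the product of all monic irreducibles of degree dividing 11; Möbius inversion gives N = (1/11) Σ μ(11/d)·7^d.
Divisors of 11: 1, 11; μ(11/d) for each: -1, 1.
Σ = − 7^1 + 7^11 = 1977326736.
N = 1977326736/11 = 179756976.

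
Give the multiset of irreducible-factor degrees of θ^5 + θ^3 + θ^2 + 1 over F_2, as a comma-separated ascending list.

Write f(θ) = θ^5 + θ^3 + θ^2 + 1.
Roots in F_2: f(0) = 1; f(1) = 0 → root.
Linear factors from roots: (θ + 1).
Complete factorization: f(θ) = (θ + 1)^3·(θ^2 + θ + 1).
Factor degrees with multiplicity: 1 + 1 + 1 + 2 = 5.

1, 1, 1, 2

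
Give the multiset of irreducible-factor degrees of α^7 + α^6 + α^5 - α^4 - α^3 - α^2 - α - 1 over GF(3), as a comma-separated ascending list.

Write h(α) = α^7 + α^6 + α^5 - α^4 - α^3 - α^2 - α - 1.
Roots in GF(3): h(0) = 2; h(1) = 1; h(2) = 1.
Complete factorization: h(α) = (α^7 + α^6 + α^5 - α^4 - α^3 - α^2 - α - 1).
Factor degrees with multiplicity: 7 = 7.

7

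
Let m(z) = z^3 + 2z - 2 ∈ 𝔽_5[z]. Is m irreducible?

Check for roots in 𝔽_5: m(0) = 3; m(1) = 1; m(2) = 0 → root; m(3) = 1; m(4) = 0 → root.
m(2) = 0, so (z − 2) divides m(z); m is reducible.

No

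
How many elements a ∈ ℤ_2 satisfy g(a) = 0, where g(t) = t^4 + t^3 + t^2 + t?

2

Evaluate at each of the 2 elements of ℤ_2:
g(0) = 0 → root; g(1) = 0 → root.
Roots: {0, 1}.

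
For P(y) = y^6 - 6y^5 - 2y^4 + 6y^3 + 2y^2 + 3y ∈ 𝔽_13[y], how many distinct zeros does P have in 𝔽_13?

4

Evaluate at each of the 13 elements of 𝔽_13:
P(0) = 0 → root; P(1) = 4; P(2) = 6; P(3) = 0 → root; P(4) = 0 → root; P(5) = 2; P(6) = 3; P(7) = 12; P(8) = 1; P(9) = 4; P(10) = 0 → root; P(11) = 9; P(12) = 11.
Roots: {0, 3, 4, 10}.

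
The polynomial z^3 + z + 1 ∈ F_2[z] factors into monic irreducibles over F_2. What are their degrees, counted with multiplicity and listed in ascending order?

Write g(z) = z^3 + z + 1.
Roots in F_2: g(0) = 1; g(1) = 1.
Complete factorization: g(z) = (z^3 + z + 1).
Factor degrees with multiplicity: 3 = 3.

3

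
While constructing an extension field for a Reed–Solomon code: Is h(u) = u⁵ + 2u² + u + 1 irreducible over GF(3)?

Check for roots in GF(3): h(0) = 1; h(1) = 2; h(2) = 1.
No roots, so no linear factors.
Monic irreducibles of degree 2 over GF(3): u² + 1, u² + u + 2, u² + 2u + 2.
None of them divide h (all give nonzero remainder).
No irreducible factor of degree ≤ 2 exists, so h is irreducible over GF(3).

Yes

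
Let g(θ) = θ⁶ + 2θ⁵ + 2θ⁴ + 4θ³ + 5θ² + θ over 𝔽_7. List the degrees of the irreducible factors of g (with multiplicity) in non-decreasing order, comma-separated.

1, 1, 2, 2

Linear factors from roots: (θ), (θ + 4).
Complete factorization: g(θ) = (θ)·(θ + 4)·(θ² + 2θ + 5)·(θ² + 3θ + 6).
Factor degrees with multiplicity: 1 + 1 + 2 + 2 = 6.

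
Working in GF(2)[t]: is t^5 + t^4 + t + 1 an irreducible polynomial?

No

Write g(t) = t^5 + t^4 + t + 1.
Check for roots in GF(2): g(0) = 1; g(1) = 0 → root.
g(1) = 0, so (t − 1) divides g(t); g is reducible.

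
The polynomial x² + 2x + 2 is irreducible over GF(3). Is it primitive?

Write f(x) = x² + 2x + 2.
|GF(3^2)^×| = 3^2 − 1 = 8. Prime factorization: 8 = 2^3.
f is primitive ⇔ x has order 8 in GF(3)[x]/(f), i.e. x^(8/q) ≠ 1 for each prime q | 8.
x^(4) mod f = 2.
None equal 1, so x has full order 8; f is primitive.

Yes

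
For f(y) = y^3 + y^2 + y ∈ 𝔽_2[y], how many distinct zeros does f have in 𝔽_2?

1

Evaluate at each of the 2 elements of 𝔽_2:
f(0) = 0 → root; f(1) = 1.
Roots: {0}.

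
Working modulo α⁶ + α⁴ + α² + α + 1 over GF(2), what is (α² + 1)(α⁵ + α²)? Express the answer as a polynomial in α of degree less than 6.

α^4 + α^3 + α

Multiply in GF(2)[α]: (α² + 1)·(α⁵ + α²) = α⁷ + α⁵ + α⁴ + α².
Reduce using α⁶ ≡ α⁴ + α² + α + 1 (mod α⁶ + α⁴ + α² + α + 1).
Reduced: α⁴ + α³ + α.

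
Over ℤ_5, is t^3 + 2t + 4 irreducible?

Yes

Write g(t) = t^3 + 2t + 4.
Check for roots in ℤ_5: g(0) = 4; g(1) = 2; g(2) = 1; g(3) = 2; g(4) = 1.
No roots. A degree-3 polynomial over a field with no linear factor is irreducible.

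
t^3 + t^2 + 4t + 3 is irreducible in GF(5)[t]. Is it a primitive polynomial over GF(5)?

Yes

Write f(t) = t^3 + t^2 + 4t + 3.
|GF(5^3)^×| = 5^3 − 1 = 124. Prime factorization: 124 = 2^2·31.
f is primitive ⇔ t has order 124 in GF(5)[t]/(f), i.e. t^(124/q) ≠ 1 for each prime q | 124.
t^(62) mod f = 4.
t^(4) mod f = 2t^2 + t + 3.
None equal 1, so t has full order 124; f is primitive.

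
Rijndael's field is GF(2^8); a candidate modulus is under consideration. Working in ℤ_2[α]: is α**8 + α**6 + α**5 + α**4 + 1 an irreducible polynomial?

Yes

Write f(α) = α**8 + α**6 + α**5 + α**4 + 1.
Check for roots in ℤ_2: f(0) = 1; f(1) = 1.
No roots, so no linear factors.
Monic irreducibles of degree 2 over GF(2): α**2 + α + 1.
None of them divide f (all give nonzero remainder).
Monic irreducibles of degree 3 over GF(2): α**3 + α + 1, α**3 + α**2 + 1.
None of them divide f (all give nonzero remainder).
Monic irreducibles of degree 4 over GF(2): α**4 + α + 1, α**4 + α**3 + 1, α**4 + α**3 + α**2 + α + 1.
None of them divide f (all give nonzero remainder).
No irreducible factor of degree ≤ 4 exists, so f is irreducible over GF(2).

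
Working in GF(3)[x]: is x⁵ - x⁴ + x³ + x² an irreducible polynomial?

Write P(x) = x⁵ - x⁴ + x³ + x².
Check for roots in GF(3): P(0) = 0 → root; P(1) = 2; P(2) = 1.
P(0) = 0, so (x) divides P(x); P is reducible.

No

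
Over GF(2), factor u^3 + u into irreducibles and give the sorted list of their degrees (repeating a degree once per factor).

Write h(u) = u^3 + u.
Roots in GF(2): h(0) = 0 → root; h(1) = 0 → root.
Linear factors from roots: (u), (u + 1).
Complete factorization: h(u) = (u)·(u + 1)^2.
Factor degrees with multiplicity: 1 + 1 + 1 = 3.

1, 1, 1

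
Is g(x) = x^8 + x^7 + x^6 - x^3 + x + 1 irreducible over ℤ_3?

Yes

Check for roots in ℤ_3: g(0) = 1; g(1) = 1; g(2) = 2.
No roots, so no linear factors.
Monic irreducibles of degree 2 over GF(3): x^2 + 1, x^2 + x - 1, x^2 - x - 1.
None of them divide g (all give nonzero remainder).
Degree-3 irreducible divisors: test the 8 monic irreducibles of degree 3 over GF(3).
None of them divide g (all give nonzero remainder).
Degree-4 irreducible divisors: test the 18 monic irreducibles of degree 4 over GF(3).
None of them divide g (all give nonzero remainder).
No irreducible factor of degree ≤ 4 exists, so g is irreducible over GF(3).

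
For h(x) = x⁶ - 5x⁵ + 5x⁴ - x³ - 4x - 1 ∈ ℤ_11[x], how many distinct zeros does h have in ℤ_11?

Evaluate at each of the 11 elements of ℤ_11:
h(0) = 10; h(1) = 6; h(2) = 0 → root; h(3) = 0 → root; h(4) = 10; h(5) = 9; h(6) = 1; h(7) = 4; h(8) = 0 → root; h(9) = 0 → root; h(10) = 4.
Roots: {2, 3, 8, 9}.

4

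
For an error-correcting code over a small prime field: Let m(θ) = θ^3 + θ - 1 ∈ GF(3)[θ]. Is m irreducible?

No

Check for roots in GF(3): m(0) = 2; m(1) = 1; m(2) = 0 → root.
m(2) = 0, so (θ − 2) divides m(θ); m is reducible.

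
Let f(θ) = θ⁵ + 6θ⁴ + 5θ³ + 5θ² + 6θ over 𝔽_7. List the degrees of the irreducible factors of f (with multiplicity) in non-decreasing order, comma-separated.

1, 2, 2

Linear factors from roots: (θ).
Complete factorization: f(θ) = (θ)·(θ² + 2)·(θ² + 6θ + 3).
Factor degrees with multiplicity: 1 + 2 + 2 = 5.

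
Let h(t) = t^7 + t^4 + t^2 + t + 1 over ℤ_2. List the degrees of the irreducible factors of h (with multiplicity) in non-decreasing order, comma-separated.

2, 2, 3

Roots in ℤ_2: h(0) = 1; h(1) = 1.
Complete factorization: h(t) = (t^2 + t + 1)^2·(t^3 + t + 1).
Factor degrees with multiplicity: 2 + 2 + 3 = 7.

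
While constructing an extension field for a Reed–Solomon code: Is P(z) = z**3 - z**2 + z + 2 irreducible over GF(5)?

Yes

Check for roots in GF(5): P(0) = 2; P(1) = 3; P(2) = 3; P(3) = 3; P(4) = 4.
No roots. A degree-3 polynomial over a field with no linear factor is irreducible.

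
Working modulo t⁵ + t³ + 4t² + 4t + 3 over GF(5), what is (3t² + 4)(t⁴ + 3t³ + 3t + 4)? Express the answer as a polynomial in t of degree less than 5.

Multiply in GF(5)[t]: (3t² + 4)·(t⁴ + 3t³ + 3t + 4) = 3t⁶ + 4t⁵ + 4t⁴ + t³ + 2t² + 2t + 1.
Reduce using t⁵ ≡ 4t³ + t² + t + 2 (mod t⁵ + t³ + 4t² + 4t + 3).
Reduced: t⁴ + 4t² + 2t + 4.

t^4 + 4t^2 + 2t + 4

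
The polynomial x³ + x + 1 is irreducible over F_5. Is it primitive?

No

Write f(x) = x³ + x + 1.
|GF(5^3)^×| = 5^3 − 1 = 124. Prime factorization: 124 = 2^2·31.
f is primitive ⇔ x has order 124 in GF(5)[x]/(f), i.e. x^(124/q) ≠ 1 for each prime q | 124.
x^(62) mod f = 1
x^(4) mod f = 4x² + 4x.
Since x^(62) = 1, the order of x divides 62 < 124; not primitive.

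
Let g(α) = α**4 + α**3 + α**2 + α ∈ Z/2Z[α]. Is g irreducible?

No

Check for roots in Z/2Z: g(0) = 0 → root; g(1) = 0 → root.
g(0) = 0, so (α) divides g(α); g is reducible.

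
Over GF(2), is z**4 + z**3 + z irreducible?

Write P(z) = z**4 + z**3 + z.
Check for roots in GF(2): P(0) = 0 → root; P(1) = 1.
P(0) = 0, so (z) divides P(z); P is reducible.

No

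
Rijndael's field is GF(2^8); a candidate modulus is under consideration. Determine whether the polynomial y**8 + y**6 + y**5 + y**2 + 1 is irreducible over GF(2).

Write g(y) = y**8 + y**6 + y**5 + y**2 + 1.
Check for roots in GF(2): g(0) = 1; g(1) = 1.
No roots, so no linear factors.
Monic irreducibles of degree 2 over GF(2): y**2 + y + 1.
None of them divide g (all give nonzero remainder).
Monic irreducibles of degree 3 over GF(2): y**3 + y + 1, y**3 + y**2 + 1.
None of them divide g (all give nonzero remainder).
Monic irreducibles of degree 4 over GF(2): y**4 + y + 1, y**4 + y**3 + 1, y**4 + y**3 + y**2 + y + 1.
None of them divide g (all give nonzero remainder).
No irreducible factor of degree ≤ 4 exists, so g is irreducible over GF(2).

Yes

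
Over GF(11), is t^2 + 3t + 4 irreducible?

No

Write f(t) = t^2 + 3t + 4.
Check each element of GF(11) for a root: f(0)=4, f(1)=8, f(2)=3, f(3)=0, f(4)=10, f(5)=0, f(6)=3, f(7)=8, f(8)=4, f(9)=2, f(10)=2.
f(3) = 0, so (t − 3) divides f(t); f is reducible.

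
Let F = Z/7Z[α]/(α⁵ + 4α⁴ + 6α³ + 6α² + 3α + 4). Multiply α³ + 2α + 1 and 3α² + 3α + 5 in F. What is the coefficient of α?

4

Multiply in Z/7Z[α]: (α³ + 2α + 1)·(3α² + 3α + 5) = 3α⁵ + 3α⁴ + 4α³ + 2α² + 6α + 5.
Reduce using α⁵ ≡ 3α⁴ + α³ + α² + 4α + 3 (mod α⁵ + 4α⁴ + 6α³ + 6α² + 3α + 4).
Reduced: 5α⁴ + 5α² + 4α.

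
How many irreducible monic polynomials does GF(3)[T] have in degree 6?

x^(3^6) − x is the product of all monic irreducibles of degree dividing 6; Möbius inversion gives N = (1/6) Σ μ(6/d)·3^d.
Divisors of 6: 1, 2, 3, 6; μ(6/d) for each: 1, -1, -1, 1.
Σ = 3^1 − 3^2 − 3^3 + 3^6 = 696.
N = 696/6 = 116.

116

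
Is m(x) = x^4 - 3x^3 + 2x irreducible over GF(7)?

Check for roots in GF(7): m(0) = 0 → root; m(1) = 0 → root; m(2) = 3; m(3) = 6; m(4) = 2; m(5) = 1; m(6) = 2.
m(0) = 0, so (x) divides m(x); m is reducible.

No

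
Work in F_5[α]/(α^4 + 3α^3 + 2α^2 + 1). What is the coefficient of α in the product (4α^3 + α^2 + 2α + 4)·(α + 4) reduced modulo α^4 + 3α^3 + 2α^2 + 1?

2

Multiply in F_5[α]: (4α^3 + α^2 + 2α + 4)·(α + 4) = 4α^4 + 2α^3 + α^2 + 2α + 1.
Reduce using α^4 ≡ 2α^3 + 3α^2 + 4 (mod α^4 + 3α^3 + 2α^2 + 1).
Reduced: 3α^2 + 2α + 2.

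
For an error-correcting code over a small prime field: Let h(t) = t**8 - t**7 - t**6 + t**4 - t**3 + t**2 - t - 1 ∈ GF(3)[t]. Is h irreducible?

Yes

Check for roots in GF(3): h(0) = 2; h(1) = 1; h(2) = 1.
No roots, so no linear factors.
Monic irreducibles of degree 2 over GF(3): t**2 + 1, t**2 + t - 1, t**2 - t - 1.
None of them divide h (all give nonzero remainder).
Degree-3 irreducible divisors: test the 8 monic irreducibles of degree 3 over GF(3).
None of them divide h (all give nonzero remainder).
Degree-4 irreducible divisors: test the 18 monic irreducibles of degree 4 over GF(3).
None of them divide h (all give nonzero remainder).
No irreducible factor of degree ≤ 4 exists, so h is irreducible over GF(3).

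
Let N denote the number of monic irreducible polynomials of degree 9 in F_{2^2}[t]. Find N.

By the necklace-counting formula, N_4(9) = (1/9) Σ_{d|9} μ(9/d)·4^d.
Divisors of 9: 1, 3, 9; μ(9/d) for each: 0, -1, 1.
Σ = − 4^3 + 4^9 = 262080.
N = 262080/9 = 29120.

29120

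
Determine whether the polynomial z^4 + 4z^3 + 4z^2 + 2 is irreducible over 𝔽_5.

Yes

Write f(z) = z^4 + 4z^3 + 4z^2 + 2.
Check for roots in 𝔽_5: f(0) = 2; f(1) = 1; f(2) = 1; f(3) = 2; f(4) = 3.
No roots, so no linear factors.
Degree-2 irreducible divisors: test the 10 monic irreducibles of degree 2 over GF(5).
None of them divide f (all give nonzero remainder).
No irreducible factor of degree ≤ 2 exists, so f is irreducible over GF(5).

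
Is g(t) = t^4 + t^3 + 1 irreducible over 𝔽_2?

Yes

Check for roots in 𝔽_2: g(0) = 1; g(1) = 1.
No roots, so no linear factors.
Monic irreducibles of degree 2 over GF(2): t^2 + t + 1.
None of them divide g (all give nonzero remainder).
No irreducible factor of degree ≤ 2 exists, so g is irreducible over GF(2).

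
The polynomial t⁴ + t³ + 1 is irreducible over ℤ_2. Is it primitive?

Write f(t) = t⁴ + t³ + 1.
|GF(2^4)^×| = 2^4 − 1 = 15. Prime factorization: 15 = 3·5.
f is primitive ⇔ t has order 15 in GF(2)[t]/(f), i.e. t^(15/q) ≠ 1 for each prime q | 15.
t^(5) mod f = t³ + t + 1.
t^(3) mod f = t³.
None equal 1, so t has full order 15; f is primitive.

Yes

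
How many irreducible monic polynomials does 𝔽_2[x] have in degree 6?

9

x^(2^6) − x is the product of all monic irreducibles of degree dividing 6; Möbius inversion gives N = (1/6) Σ μ(6/d)·2^d.
Divisors of 6: 1, 2, 3, 6; μ(6/d) for each: 1, -1, -1, 1.
Σ = 2^1 − 2^2 − 2^3 + 2^6 = 54.
N = 54/6 = 9.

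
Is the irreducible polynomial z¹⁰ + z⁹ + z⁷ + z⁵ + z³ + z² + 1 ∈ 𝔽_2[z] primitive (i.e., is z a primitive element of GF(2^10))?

Write f(z) = z¹⁰ + z⁹ + z⁷ + z⁵ + z³ + z² + 1.
|GF(2^10)^×| = 2^10 − 1 = 1023. Prime factorization: 1023 = 3·11·31.
f is primitive ⇔ z has order 1023 in GF(2)[z]/(f), i.e. z^(1023/q) ≠ 1 for each prime q | 1023.
z^(341) mod f = 1
z^(93) mod f = z⁸ + z⁵ + z.
z^(33) mod f = z⁹ + z⁵ + z⁴ + z³ + 1.
Since z^(341) = 1, the order of z divides 341 < 1023; not primitive.

No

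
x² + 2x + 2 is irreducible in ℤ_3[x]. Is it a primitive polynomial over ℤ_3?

Write f(x) = x² + 2x + 2.
|GF(3^2)^×| = 3^2 − 1 = 8. Prime factorization: 8 = 2^3.
f is primitive ⇔ x has order 8 in GF(3)[x]/(f), i.e. x^(8/q) ≠ 1 for each prime q | 8.
x^(4) mod f = 2.
None equal 1, so x has full order 8; f is primitive.

Yes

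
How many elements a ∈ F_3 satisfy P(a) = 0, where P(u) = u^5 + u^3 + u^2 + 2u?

2

Evaluate at each of the 3 elements of F_3:
P(0) = 0 → root; P(1) = 2; P(2) = 0 → root.
Roots: {0, 2}.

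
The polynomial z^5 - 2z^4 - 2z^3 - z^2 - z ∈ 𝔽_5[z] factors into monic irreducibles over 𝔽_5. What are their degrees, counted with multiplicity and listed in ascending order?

1, 1, 1, 2

Write f(z) = z^5 - 2z^4 - 2z^3 - z^2 - z.
Roots in 𝔽_5: f(0) = 0 → root; f(1) = 0 → root; f(2) = 3; f(3) = 0 → root; f(4) = 4.
Linear factors from roots: (z), (z - 1), (z + 2).
Complete factorization: f(z) = (z)·(z + 2)·(z - 1)·(z^2 + 2z - 2).
Factor degrees with multiplicity: 1 + 1 + 1 + 2 = 5.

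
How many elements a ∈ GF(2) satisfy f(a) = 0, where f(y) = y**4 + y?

2

Evaluate at each of the 2 elements of GF(2):
f(0) = 0 → root; f(1) = 0 → root.
Roots: {0, 1}.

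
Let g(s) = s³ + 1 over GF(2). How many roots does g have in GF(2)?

1

Evaluate at each of the 2 elements of GF(2):
g(0) = 1; g(1) = 0 → root.
Roots: {1}.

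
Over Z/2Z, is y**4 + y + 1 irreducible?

Write g(y) = y**4 + y + 1.
Check for roots in Z/2Z: g(0) = 1; g(1) = 1.
No roots, so no linear factors.
Monic irreducibles of degree 2 over GF(2): y**2 + y + 1.
None of them divide g (all give nonzero remainder).
No irreducible factor of degree ≤ 2 exists, so g is irreducible over GF(2).

Yes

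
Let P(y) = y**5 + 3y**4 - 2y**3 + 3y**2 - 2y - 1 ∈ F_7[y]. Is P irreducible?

Check for roots in F_7: P(0) = 6; P(1) = 2; P(2) = 1; P(3) = 4; P(4) = 2; P(5) = 5; P(6) = 1.
No roots, so no linear factors.
Degree-2 irreducible divisors: test the 21 monic irreducibles of degree 2 over GF(7).
None of them divide P (all give nonzero remainder).
No irreducible factor of degree ≤ 2 exists, so P is irreducible over GF(7).

Yes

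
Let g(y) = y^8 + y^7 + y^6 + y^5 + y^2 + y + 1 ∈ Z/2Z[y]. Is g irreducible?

Yes

Check for roots in Z/2Z: g(0) = 1; g(1) = 1.
No roots, so no linear factors.
Monic irreducibles of degree 2 over GF(2): y^2 + y + 1.
None of them divide g (all give nonzero remainder).
Monic irreducibles of degree 3 over GF(2): y^3 + y + 1, y^3 + y^2 + 1.
None of them divide g (all give nonzero remainder).
Monic irreducibles of degree 4 over GF(2): y^4 + y + 1, y^4 + y^3 + 1, y^4 + y^3 + y^2 + y + 1.
None of them divide g (all give nonzero remainder).
No irreducible factor of degree ≤ 4 exists, so g is irreducible over GF(2).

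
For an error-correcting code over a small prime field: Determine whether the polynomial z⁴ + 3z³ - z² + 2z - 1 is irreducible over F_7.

Yes

Write f(z) = z⁴ + 3z³ - z² + 2z - 1.
Check for roots in F_7: f(0) = 6; f(1) = 4; f(2) = 4; f(3) = 4; f(4) = 5; f(5) = 4; f(6) = 1.
No roots, so no linear factors.
Degree-2 irreducible divisors: test the 21 monic irreducibles of degree 2 over GF(7).
None of them divide f (all give nonzero remainder).
No irreducible factor of degree ≤ 2 exists, so f is irreducible over GF(7).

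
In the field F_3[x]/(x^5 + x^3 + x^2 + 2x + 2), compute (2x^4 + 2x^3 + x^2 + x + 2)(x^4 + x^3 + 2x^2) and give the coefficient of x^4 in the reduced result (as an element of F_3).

Multiply in F_3[x]: (2x^4 + 2x^3 + x^2 + x + 2)·(x^4 + x^3 + 2x^2) = 2x^8 + x^7 + x^6 + 2x^4 + x^3 + x^2.
Reduce using x^5 ≡ 2x^3 + 2x^2 + x + 1 (mod x^5 + x^3 + x^2 + 2x + 2).
Reduced: x^4 + 2x^3 + x^2 + 2x.

1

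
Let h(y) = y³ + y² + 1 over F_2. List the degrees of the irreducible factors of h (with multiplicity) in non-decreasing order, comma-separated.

Roots in F_2: h(0) = 1; h(1) = 1.
Complete factorization: h(y) = (y³ + y² + 1).
Factor degrees with multiplicity: 3 = 3.

3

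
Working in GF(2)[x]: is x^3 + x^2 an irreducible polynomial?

Write f(x) = x^3 + x^2.
Check for roots in GF(2): f(0) = 0 → root; f(1) = 0 → root.
f(0) = 0, so (x) divides f(x); f is reducible.

No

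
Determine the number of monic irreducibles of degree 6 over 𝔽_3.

116

Gauss's count: N_{3}(6) = (1/6) Σ_{d|6} μ(6/d)·3^d.
Divisors of 6: 1, 2, 3, 6; μ(6/d) for each: 1, -1, -1, 1.
Σ = 3^1 − 3^2 − 3^3 + 3^6 = 696.
N = 696/6 = 116.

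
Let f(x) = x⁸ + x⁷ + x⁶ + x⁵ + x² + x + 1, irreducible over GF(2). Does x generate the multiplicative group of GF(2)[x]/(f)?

Yes

|GF(2^8)^×| = 2^8 − 1 = 255. Prime factorization: 255 = 3·5·17.
f is primitive ⇔ x has order 255 in GF(2)[x]/(f), i.e. x^(255/q) ≠ 1 for each prime q | 255.
x^(85) mod f = x⁷ + x² + 1.
x^(51) mod f = x⁶ + x⁵ + x⁴ + x³ + x² + x.
x^(15) mod f = x⁷ + x⁶ + x³ + x² + 1.
None equal 1, so x has full order 255; f is primitive.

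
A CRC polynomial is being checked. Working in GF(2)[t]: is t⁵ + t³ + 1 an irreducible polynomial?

Yes

Write m(t) = t⁵ + t³ + 1.
Check for roots in GF(2): m(0) = 1; m(1) = 1.
No roots, so no linear factors.
Monic irreducibles of degree 2 over GF(2): t² + t + 1.
None of them divide m (all give nonzero remainder).
No irreducible factor of degree ≤ 2 exists, so m is irreducible over GF(2).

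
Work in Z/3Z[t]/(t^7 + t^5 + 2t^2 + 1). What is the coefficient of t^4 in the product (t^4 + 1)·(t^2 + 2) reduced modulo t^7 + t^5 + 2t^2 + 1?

Multiply in Z/3Z[t]: (t^4 + 1)·(t^2 + 2) = t^6 + 2t^4 + t^2 + 2.
Reduced: t^6 + 2t^4 + t^2 + 2.

2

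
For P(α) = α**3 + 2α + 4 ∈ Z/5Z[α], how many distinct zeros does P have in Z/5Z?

0

Evaluate at each of the 5 elements of Z/5Z:
P(0) = 4; P(1) = 2; P(2) = 1; P(3) = 2; P(4) = 1.
No element is a root.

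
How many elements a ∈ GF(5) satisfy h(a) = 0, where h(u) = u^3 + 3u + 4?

2

Evaluate at each of the 5 elements of GF(5):
h(0) = 4; h(1) = 3; h(2) = 3; h(3) = 0 → root; h(4) = 0 → root.
Roots: {3, 4}.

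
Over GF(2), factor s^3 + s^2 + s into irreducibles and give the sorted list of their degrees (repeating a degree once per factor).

Write g(s) = s^3 + s^2 + s.
Roots in GF(2): g(0) = 0 → root; g(1) = 1.
Linear factors from roots: (s).
Complete factorization: g(s) = (s)·(s^2 + s + 1).
Factor degrees with multiplicity: 1 + 2 = 3.

1, 2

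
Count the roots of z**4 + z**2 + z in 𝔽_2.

Write f(z) = z**4 + z**2 + z.
Evaluate at each of the 2 elements of 𝔽_2:
f(0) = 0 → root; f(1) = 1.
Roots: {0}.

1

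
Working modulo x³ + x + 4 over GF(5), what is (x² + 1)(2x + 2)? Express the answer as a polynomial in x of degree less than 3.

Multiply in GF(5)[x]: (x² + 1)·(2x + 2) = 2x³ + 2x² + 2x + 2.
Reduce using x³ ≡ 4x + 1 (mod x³ + x + 4).
Reduced: 2x² + 4.

2x^2 + 4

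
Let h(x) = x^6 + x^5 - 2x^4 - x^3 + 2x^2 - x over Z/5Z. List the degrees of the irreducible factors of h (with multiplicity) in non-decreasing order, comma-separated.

Roots in Z/5Z: h(0) = 0 → root; h(1) = 0 → root; h(2) = 2; h(3) = 3; h(4) = 2.
Linear factors from roots: (x), (x - 1).
Complete factorization: h(x) = (x)·(x - 1)·(x^2 + 2)·(x^2 + 2x - 2).
Factor degrees with multiplicity: 1 + 1 + 2 + 2 = 6.

1, 1, 2, 2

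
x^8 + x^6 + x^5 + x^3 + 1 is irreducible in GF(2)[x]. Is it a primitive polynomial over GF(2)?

Yes

Write f(x) = x^8 + x^6 + x^5 + x^3 + 1.
|GF(2^8)^×| = 2^8 − 1 = 255. Prime factorization: 255 = 3·5·17.
f is primitive ⇔ x has order 255 in GF(2)[x]/(f), i.e. x^(255/q) ≠ 1 for each prime q | 255.
x^(85) mod f = x^6 + x^5 + x^4 + x^3 + x^2 + x + 1.
x^(51) mod f = x^6 + x^5 + x^4 + x^3.
x^(15) mod f = x^7 + x^5 + x^4 + x^2 + 1.
None equal 1, so x has full order 255; f is primitive.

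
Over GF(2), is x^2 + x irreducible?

No

Write P(x) = x^2 + x.
Check for roots in GF(2): P(0) = 0 → root; P(1) = 0 → root.
P(0) = 0, so (x) divides P(x); P is reducible.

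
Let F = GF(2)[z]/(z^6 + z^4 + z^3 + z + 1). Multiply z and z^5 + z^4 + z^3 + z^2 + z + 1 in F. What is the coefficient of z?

0

Multiply in GF(2)[z]: (z)·(z^5 + z^4 + z^3 + z^2 + z + 1) = z^6 + z^5 + z^4 + z^3 + z^2 + z.
Reduce using z^6 ≡ z^4 + z^3 + z + 1 (mod z^6 + z^4 + z^3 + z + 1).
Reduced: z^5 + z^2 + 1.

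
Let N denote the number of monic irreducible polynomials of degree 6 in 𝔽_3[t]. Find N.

By the necklace-counting formula, N_3(6) = (1/6) Σ_{d|6} μ(6/d)·3^d.
Divisors of 6: 1, 2, 3, 6; μ(6/d) for each: 1, -1, -1, 1.
Σ = 3^1 − 3^2 − 3^3 + 3^6 = 696.
N = 696/6 = 116.

116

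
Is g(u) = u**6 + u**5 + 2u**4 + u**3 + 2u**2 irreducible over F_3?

Check for roots in F_3: g(0) = 0 → root; g(1) = 1; g(2) = 0 → root.
g(0) = 0, so (u) divides g(u); g is reducible.

No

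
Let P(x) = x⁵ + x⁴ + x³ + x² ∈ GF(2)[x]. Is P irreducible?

Check for roots in GF(2): P(0) = 0 → root; P(1) = 0 → root.
P(0) = 0, so (x) divides P(x); P is reducible.

No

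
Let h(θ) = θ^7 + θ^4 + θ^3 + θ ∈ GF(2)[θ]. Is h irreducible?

Check for roots in GF(2): h(0) = 0 → root; h(1) = 0 → root.
h(0) = 0, so (θ) divides h(θ); h is reducible.

No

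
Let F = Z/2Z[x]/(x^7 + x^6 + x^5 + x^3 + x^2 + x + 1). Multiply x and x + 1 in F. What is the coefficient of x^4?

0

Multiply in Z/2Z[x]: (x)·(x + 1) = x^2 + x.
Reduced: x^2 + x.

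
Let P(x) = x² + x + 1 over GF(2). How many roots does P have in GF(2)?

0

Evaluate at each of the 2 elements of GF(2):
P(0) = 1; P(1) = 1.
No element is a root.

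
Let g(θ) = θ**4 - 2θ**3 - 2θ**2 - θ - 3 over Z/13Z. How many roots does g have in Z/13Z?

2

Evaluate at each of the 13 elements of Z/13Z:
g(0) = 10; g(1) = 6; g(2) = 0 → root; g(3) = 3; g(4) = 11; g(5) = 5; g(6) = 3; g(7) = 8; g(8) = 8; g(9) = 2; g(10) = 0 → root; g(11) = 10; g(12) = 12.
Roots: {2, 10}.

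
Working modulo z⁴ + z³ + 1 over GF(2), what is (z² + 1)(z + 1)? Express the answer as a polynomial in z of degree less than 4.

Multiply in GF(2)[z]: (z² + 1)·(z + 1) = z³ + z² + z + 1.
Reduced: z³ + z² + z + 1.

z^3 + z^2 + z + 1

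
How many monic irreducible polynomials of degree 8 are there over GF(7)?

720300

x^(7^8) − x is the product of all monic irreducibles of degree dividing 8; Möbius inversion gives N = (1/8) Σ μ(8/d)·7^d.
Divisors of 8: 1, 2, 4, 8; μ(8/d) for each: 0, 0, -1, 1.
Σ = − 7^4 + 7^8 = 5762400.
N = 5762400/8 = 720300.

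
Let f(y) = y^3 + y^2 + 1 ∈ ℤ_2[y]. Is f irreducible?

Yes

Check for roots in ℤ_2: f(0) = 1; f(1) = 1.
No roots. A degree-3 polynomial over a field with no linear factor is irreducible.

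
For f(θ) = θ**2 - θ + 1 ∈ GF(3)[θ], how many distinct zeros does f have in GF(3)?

1

Evaluate at each of the 3 elements of GF(3):
f(0) = 1; f(1) = 1; f(2) = 0 → root.
Roots: {2}.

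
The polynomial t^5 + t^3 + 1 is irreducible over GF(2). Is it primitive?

Yes

Write f(t) = t^5 + t^3 + 1.
|GF(2^5)^×| = 2^5 − 1 = 31. Prime factorization: 31 = 31.
f is primitive ⇔ t has order 31 in GF(2)[t]/(f), i.e. t^(31/q) ≠ 1 for each prime q | 31.
t^(1) mod f = t.
None equal 1, so t has full order 31; f is primitive.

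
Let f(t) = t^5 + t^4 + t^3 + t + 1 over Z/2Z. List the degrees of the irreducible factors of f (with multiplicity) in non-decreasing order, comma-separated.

Roots in Z/2Z: f(0) = 1; f(1) = 1.
Complete factorization: f(t) = (t^5 + t^4 + t^3 + t + 1).
Factor degrees with multiplicity: 5 = 5.

5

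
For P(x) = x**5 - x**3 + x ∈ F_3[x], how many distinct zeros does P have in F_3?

1

Evaluate at each of the 3 elements of F_3:
P(0) = 0 → root; P(1) = 1; P(2) = 2.
Roots: {0}.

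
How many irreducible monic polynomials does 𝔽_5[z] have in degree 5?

x^(5^5) − x is the product of all monic irreducibles of degree dividing 5; Möbius inversion gives N = (1/5) Σ μ(5/d)·5^d.
Divisors of 5: 1, 5; μ(5/d) for each: -1, 1.
Σ = − 5^1 + 5^5 = 3120.
N = 3120/5 = 624.

624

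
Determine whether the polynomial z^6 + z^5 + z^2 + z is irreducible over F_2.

Write P(z) = z^6 + z^5 + z^2 + z.
Check for roots in F_2: P(0) = 0 → root; P(1) = 0 → root.
P(0) = 0, so (z) divides P(z); P is reducible.

No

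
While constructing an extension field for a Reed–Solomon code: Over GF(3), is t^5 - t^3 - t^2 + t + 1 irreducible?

Write f(t) = t^5 - t^3 - t^2 + t + 1.
Check for roots in GF(3): f(0) = 1; f(1) = 1; f(2) = 2.
No roots, so no linear factors.
Monic irreducibles of degree 2 over GF(3): t^2 + 1, t^2 + t - 1, t^2 - t - 1.
None of them divide f (all give nonzero remainder).
No irreducible factor of degree ≤ 2 exists, so f is irreducible over GF(3).

Yes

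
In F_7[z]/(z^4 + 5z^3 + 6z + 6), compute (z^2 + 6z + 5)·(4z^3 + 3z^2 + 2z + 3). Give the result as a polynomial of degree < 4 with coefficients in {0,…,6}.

5z^3 + 6z^2 + 4z + 1

Multiply in F_7[z]: (z^2 + 6z + 5)·(4z^3 + 3z^2 + 2z + 3) = 4z^5 + 6z^4 + 5z^3 + 2z^2 + 1.
Reduce using z^4 ≡ 2z^3 + z + 1 (mod z^4 + 5z^3 + 6z + 6).
Reduced: 5z^3 + 6z^2 + 4z + 1.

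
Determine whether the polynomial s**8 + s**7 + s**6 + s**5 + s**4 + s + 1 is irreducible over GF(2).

Yes

Write P(s) = s**8 + s**7 + s**6 + s**5 + s**4 + s + 1.
Check for roots in GF(2): P(0) = 1; P(1) = 1.
No roots, so no linear factors.
Monic irreducibles of degree 2 over GF(2): s**2 + s + 1.
None of them divide P (all give nonzero remainder).
Monic irreducibles of degree 3 over GF(2): s**3 + s + 1, s**3 + s**2 + 1.
None of them divide P (all give nonzero remainder).
Monic irreducibles of degree 4 over GF(2): s**4 + s + 1, s**4 + s**3 + 1, s**4 + s**3 + s**2 + s + 1.
None of them divide P (all give nonzero remainder).
No irreducible factor of degree ≤ 4 exists, so P is irreducible over GF(2).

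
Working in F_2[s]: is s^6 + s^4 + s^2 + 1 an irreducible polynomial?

No

Write m(s) = s^6 + s^4 + s^2 + 1.
Check for roots in F_2: m(0) = 1; m(1) = 0 → root.
m(1) = 0, so (s − 1) divides m(s); m is reducible.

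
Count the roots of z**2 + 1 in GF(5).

2

Write h(z) = z**2 + 1.
Evaluate at each of the 5 elements of GF(5):
h(0) = 1; h(1) = 2; h(2) = 0 → root; h(3) = 0 → root; h(4) = 2.
Roots: {2, 3}.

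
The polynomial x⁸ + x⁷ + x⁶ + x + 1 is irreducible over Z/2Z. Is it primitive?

Yes

Write f(x) = x⁸ + x⁷ + x⁶ + x + 1.
|GF(2^8)^×| = 2^8 − 1 = 255. Prime factorization: 255 = 3·5·17.
f is primitive ⇔ x has order 255 in GF(2)[x]/(f), i.e. x^(255/q) ≠ 1 for each prime q | 255.
x^(85) mod f = x⁷ + x⁵ + x³ + x².
x^(51) mod f = x⁷ + x⁴ + x + 1.
x^(15) mod f = x⁷ + x⁶ + x⁵ + x³ + x² + x.
None equal 1, so x has full order 255; f is primitive.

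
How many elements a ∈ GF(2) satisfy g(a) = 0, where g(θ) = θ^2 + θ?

2

Evaluate at each of the 2 elements of GF(2):
g(0) = 0 → root; g(1) = 0 → root.
Roots: {0, 1}.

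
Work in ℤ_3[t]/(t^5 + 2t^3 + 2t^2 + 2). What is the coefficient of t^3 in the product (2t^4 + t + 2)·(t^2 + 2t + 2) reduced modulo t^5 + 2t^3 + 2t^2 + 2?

1

Multiply in ℤ_3[t]: (2t^4 + t + 2)·(t^2 + 2t + 2) = 2t^6 + t^5 + t^4 + t^3 + t^2 + 1.
Reduce using t^5 ≡ t^3 + t^2 + 1 (mod t^5 + 2t^3 + 2t^2 + 2).
Reduced: t^3 + 2t^2 + 2t + 2.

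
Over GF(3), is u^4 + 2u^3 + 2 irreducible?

Write g(u) = u^4 + 2u^3 + 2.
Check for roots in GF(3): g(0) = 2; g(1) = 2; g(2) = 1.
No roots, so no linear factors.
Monic irreducibles of degree 2 over GF(3): u^2 + 1, u^2 + u + 2, u^2 + 2u + 2.
None of them divide g (all give nonzero remainder).
No irreducible factor of degree ≤ 2 exists, so g is irreducible over GF(3).

Yes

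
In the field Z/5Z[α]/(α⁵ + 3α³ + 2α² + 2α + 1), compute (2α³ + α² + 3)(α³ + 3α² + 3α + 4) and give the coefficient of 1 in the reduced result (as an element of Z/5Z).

0

Multiply in Z/5Z[α]: (2α³ + α² + 3)·(α³ + 3α² + 3α + 4) = 2α⁶ + 2α⁵ + 4α⁴ + 4α³ + 3α² + 4α + 2.
Reduce using α⁵ ≡ 2α³ + 3α² + 3α + 4 (mod α⁵ + 3α³ + 2α² + 2α + 1).
Reduced: 3α⁴ + 4α³ + 3α.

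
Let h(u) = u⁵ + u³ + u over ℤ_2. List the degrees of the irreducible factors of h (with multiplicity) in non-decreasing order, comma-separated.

Roots in ℤ_2: h(0) = 0 → root; h(1) = 1.
Linear factors from roots: (u).
Complete factorization: h(u) = (u)·(u² + u + 1)^2.
Factor degrees with multiplicity: 1 + 2 + 2 = 5.

1, 2, 2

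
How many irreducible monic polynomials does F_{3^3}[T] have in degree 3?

6552

By the necklace-counting formula, N_27(3) = (1/3) Σ_{d|3} μ(3/d)·27^d.
Divisors of 3: 1, 3; μ(3/d) for each: -1, 1.
Σ = − 27^1 + 27^3 = 19656.
N = 19656/3 = 6552.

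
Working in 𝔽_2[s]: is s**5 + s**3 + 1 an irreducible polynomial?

Yes

Write P(s) = s**5 + s**3 + 1.
Check for roots in 𝔽_2: P(0) = 1; P(1) = 1.
No roots, so no linear factors.
Monic irreducibles of degree 2 over GF(2): s**2 + s + 1.
None of them divide P (all give nonzero remainder).
No irreducible factor of degree ≤ 2 exists, so P is irreducible over GF(2).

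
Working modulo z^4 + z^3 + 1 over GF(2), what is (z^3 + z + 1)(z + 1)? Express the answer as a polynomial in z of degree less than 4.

z^2

Multiply in GF(2)[z]: (z^3 + z + 1)·(z + 1) = z^4 + z^3 + z^2 + 1.
Reduce using z^4 ≡ z^3 + 1 (mod z^4 + z^3 + 1).
Reduced: z^2.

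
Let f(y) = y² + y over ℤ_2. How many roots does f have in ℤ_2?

Evaluate at each of the 2 elements of ℤ_2:
f(0) = 0 → root; f(1) = 0 → root.
Roots: {0, 1}.

2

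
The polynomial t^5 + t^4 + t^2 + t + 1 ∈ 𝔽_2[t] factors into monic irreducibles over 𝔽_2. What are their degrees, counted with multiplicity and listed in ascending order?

Write h(t) = t^5 + t^4 + t^2 + t + 1.
Roots in 𝔽_2: h(0) = 1; h(1) = 1.
Complete factorization: h(t) = (t^5 + t^4 + t^2 + t + 1).
Factor degrees with multiplicity: 5 = 5.

5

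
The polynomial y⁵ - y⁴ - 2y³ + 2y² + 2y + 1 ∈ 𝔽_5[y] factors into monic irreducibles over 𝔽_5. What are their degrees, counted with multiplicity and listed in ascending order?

5

Write h(y) = y⁵ - y⁴ - 2y³ + 2y² + 2y + 1.
Roots in 𝔽_5: h(0) = 1; h(1) = 3; h(2) = 3; h(3) = 3; h(4) = 1.
Complete factorization: h(y) = (y⁵ - y⁴ - 2y³ + 2y² + 2y + 1).
Factor degrees with multiplicity: 5 = 5.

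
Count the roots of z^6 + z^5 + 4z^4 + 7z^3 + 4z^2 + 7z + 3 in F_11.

Write g(z) = z^6 + z^5 + 4z^4 + 7z^3 + 4z^2 + 7z + 3.
Evaluate at each of the 11 elements of F_11:
g(0) = 3; g(1) = 5; g(2) = 7; g(3) = 5; g(4) = 10; g(5) = 10; g(6) = 3; g(7) = 2; g(8) = 1; g(9) = 1; g(10) = 8.
No element is a root.

0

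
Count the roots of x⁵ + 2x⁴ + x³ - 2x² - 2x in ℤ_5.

4

Write f(x) = x⁵ + 2x⁴ + x³ - 2x² - 2x.
Evaluate at each of the 5 elements of ℤ_5:
f(0) = 0 → root; f(1) = 0 → root; f(2) = 0 → root; f(3) = 3; f(4) = 0 → root.
Roots: {0, 1, 2, 4}.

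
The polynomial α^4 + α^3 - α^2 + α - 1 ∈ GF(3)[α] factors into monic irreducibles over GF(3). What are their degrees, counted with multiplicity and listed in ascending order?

1, 3

Write f(α) = α^4 + α^3 - α^2 + α - 1.
Roots in GF(3): f(0) = 2; f(1) = 1; f(2) = 0 → root.
Linear factors from roots: (α + 1).
Complete factorization: f(α) = (α + 1)·(α^3 - α - 1).
Factor degrees with multiplicity: 1 + 3 = 4.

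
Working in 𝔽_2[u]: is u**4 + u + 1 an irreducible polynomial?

Write g(u) = u**4 + u + 1.
Check for roots in 𝔽_2: g(0) = 1; g(1) = 1.
No roots, so no linear factors.
Monic irreducibles of degree 2 over GF(2): u**2 + u + 1.
None of them divide g (all give nonzero remainder).
No irreducible factor of degree ≤ 2 exists, so g is irreducible over GF(2).

Yes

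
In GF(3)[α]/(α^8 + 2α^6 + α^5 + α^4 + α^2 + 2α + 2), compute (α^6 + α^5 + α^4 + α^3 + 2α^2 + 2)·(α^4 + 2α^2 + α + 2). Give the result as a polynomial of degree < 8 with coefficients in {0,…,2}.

α^7 + α^4 + α^3 + α + 2

Multiply in GF(3)[α]: (α^6 + α^5 + α^4 + α^3 + 2α^2 + 2)·(α^4 + 2α^2 + α + 2) = α^10 + α^9 + α^7 + α^6 + 2α^5 + α^3 + 2α^2 + 2α + 1.
Reduce using α^8 ≡ α^6 + 2α^5 + 2α^4 + 2α^2 + α + 1 (mod α^8 + 2α^6 + α^5 + α^4 + α^2 + 2α + 2).
Reduced: α^7 + α^4 + α^3 + α + 2.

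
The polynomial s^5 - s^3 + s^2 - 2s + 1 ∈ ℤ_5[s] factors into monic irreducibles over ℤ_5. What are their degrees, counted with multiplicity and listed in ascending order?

Write h(s) = s^5 - s^3 + s^2 - 2s + 1.
Roots in ℤ_5: h(0) = 1; h(1) = 0 → root; h(2) = 0 → root; h(3) = 0 → root; h(4) = 4.
Linear factors from roots: (s - 1), (s - 2), (s + 2).
Complete factorization: h(s) = (s + 2)·(s - 1)·(s - 2)^3.
Factor degrees with multiplicity: 1 + 1 + 1 + 1 + 1 = 5.

1, 1, 1, 1, 1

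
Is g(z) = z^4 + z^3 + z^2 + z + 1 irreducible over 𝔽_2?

Check for roots in 𝔽_2: g(0) = 1; g(1) = 1.
No roots, so no linear factors.
Monic irreducibles of degree 2 over GF(2): z^2 + z + 1.
None of them divide g (all give nonzero remainder).
No irreducible factor of degree ≤ 2 exists, so g is irreducible over GF(2).

Yes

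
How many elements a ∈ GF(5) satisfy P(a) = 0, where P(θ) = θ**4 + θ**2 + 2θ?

2

Evaluate at each of the 5 elements of GF(5):
P(0) = 0 → root; P(1) = 4; P(2) = 4; P(3) = 1; P(4) = 0 → root.
Roots: {0, 4}.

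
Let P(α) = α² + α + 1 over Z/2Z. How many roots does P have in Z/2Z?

0

Evaluate at each of the 2 elements of Z/2Z:
P(0) = 1; P(1) = 1.
No element is a root.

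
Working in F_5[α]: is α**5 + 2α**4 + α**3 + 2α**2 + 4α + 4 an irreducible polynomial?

Yes

Write g(α) = α**5 + 2α**4 + α**3 + 2α**2 + 4α + 4.
Check for roots in F_5: g(0) = 4; g(1) = 4; g(2) = 2; g(3) = 1; g(4) = 2.
No roots, so no linear factors.
Degree-2 irreducible divisors: test the 10 monic irreducibles of degree 2 over GF(5).
None of them divide g (all give nonzero remainder).
No irreducible factor of degree ≤ 2 exists, so g is irreducible over GF(5).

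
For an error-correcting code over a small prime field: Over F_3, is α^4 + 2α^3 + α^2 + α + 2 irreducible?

Yes

Write m(α) = α^4 + 2α^3 + α^2 + α + 2.
Check for roots in F_3: m(0) = 2; m(1) = 1; m(2) = 1.
No roots, so no linear factors.
Monic irreducibles of degree 2 over GF(3): α^2 + 1, α^2 + α + 2, α^2 + 2α + 2.
None of them divide m (all give nonzero remainder).
No irreducible factor of degree ≤ 2 exists, so m is irreducible over GF(3).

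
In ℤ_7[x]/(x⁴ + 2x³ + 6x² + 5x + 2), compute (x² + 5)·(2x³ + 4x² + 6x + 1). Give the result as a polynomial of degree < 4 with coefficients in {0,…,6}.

Multiply in ℤ_7[x]: (x² + 5)·(2x³ + 4x² + 6x + 1) = 2x⁵ + 4x⁴ + 2x³ + 2x + 5.
Reduce using x⁴ ≡ 5x³ + x² + 2x + 5 (mod x⁴ + 2x³ + 6x² + 5x + 2).
Reduced: 4x³ + 4x² + 5x + 5.

4x^3 + 4x^2 + 5x + 5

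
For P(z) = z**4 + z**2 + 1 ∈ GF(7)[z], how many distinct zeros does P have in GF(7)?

4

Evaluate at each of the 7 elements of GF(7):
P(0) = 1; P(1) = 3; P(2) = 0 → root; P(3) = 0 → root; P(4) = 0 → root; P(5) = 0 → root; P(6) = 3.
Roots: {2, 3, 4, 5}.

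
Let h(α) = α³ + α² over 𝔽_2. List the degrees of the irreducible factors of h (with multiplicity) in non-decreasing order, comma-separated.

1, 1, 1

Roots in 𝔽_2: h(0) = 0 → root; h(1) = 0 → root.
Linear factors from roots: (α), (α + 1).
Complete factorization: h(α) = (α + 1)·(α)^2.
Factor degrees with multiplicity: 1 + 1 + 1 = 3.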